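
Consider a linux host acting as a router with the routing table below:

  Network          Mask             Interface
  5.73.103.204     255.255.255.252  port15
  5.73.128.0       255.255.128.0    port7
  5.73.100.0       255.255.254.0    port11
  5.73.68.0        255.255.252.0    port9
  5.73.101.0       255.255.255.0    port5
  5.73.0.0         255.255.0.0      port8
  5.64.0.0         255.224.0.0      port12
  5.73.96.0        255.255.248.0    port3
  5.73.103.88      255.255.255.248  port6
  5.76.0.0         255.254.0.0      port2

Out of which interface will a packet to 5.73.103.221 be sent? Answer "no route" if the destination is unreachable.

port3

Routes whose prefix contains 5.73.103.221:
  5.64.0.0/11 (5.64.0.0 - 5.95.255.255) -> port12
  5.73.0.0/16 (5.73.0.0 - 5.73.255.255) -> port8
  5.73.96.0/21 (5.73.96.0 - 5.73.103.255) -> port3
More-specific entries that do NOT match:
  5.73.103.204/30 (5.73.103.204 - 5.73.103.207) does not contain 5.73.103.221
  5.73.103.88/29 (5.73.103.88 - 5.73.103.95) does not contain 5.73.103.221
  5.73.101.0/24 (5.73.101.0 - 5.73.101.255) does not contain 5.73.103.221
  5.73.100.0/23 (5.73.100.0 - 5.73.101.255) does not contain 5.73.103.221
  5.73.68.0/22 (5.73.68.0 - 5.73.71.255) does not contain 5.73.103.221
Longest matching prefix is /21 -> interface port3.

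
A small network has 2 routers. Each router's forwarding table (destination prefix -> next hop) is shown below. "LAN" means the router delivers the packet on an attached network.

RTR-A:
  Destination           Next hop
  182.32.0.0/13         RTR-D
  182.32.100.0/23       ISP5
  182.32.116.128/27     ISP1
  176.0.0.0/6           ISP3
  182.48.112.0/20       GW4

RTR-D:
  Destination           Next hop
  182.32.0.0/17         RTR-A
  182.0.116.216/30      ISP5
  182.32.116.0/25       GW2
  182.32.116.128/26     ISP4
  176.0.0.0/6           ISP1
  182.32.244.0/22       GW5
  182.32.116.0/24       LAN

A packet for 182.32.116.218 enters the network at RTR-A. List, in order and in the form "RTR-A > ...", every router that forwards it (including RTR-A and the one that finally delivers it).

RTR-A > RTR-D

At RTR-A: longest match for 182.32.116.218 is 182.32.0.0/13 -> RTR-D
At RTR-D: longest match for 182.32.116.218 is 182.32.116.0/24 -> LAN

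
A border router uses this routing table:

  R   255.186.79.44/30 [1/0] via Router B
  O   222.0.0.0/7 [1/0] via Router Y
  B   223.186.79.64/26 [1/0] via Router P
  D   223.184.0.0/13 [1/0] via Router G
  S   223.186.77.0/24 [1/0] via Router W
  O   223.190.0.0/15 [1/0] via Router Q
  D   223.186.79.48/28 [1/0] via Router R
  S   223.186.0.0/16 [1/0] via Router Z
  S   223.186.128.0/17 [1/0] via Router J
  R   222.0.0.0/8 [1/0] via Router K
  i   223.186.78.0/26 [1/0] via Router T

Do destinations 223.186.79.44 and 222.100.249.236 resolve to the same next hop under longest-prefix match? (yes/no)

223.186.79.44: longest match 223.186.0.0/16 -> Router Z
222.100.249.236: longest match 222.0.0.0/8 -> Router K

no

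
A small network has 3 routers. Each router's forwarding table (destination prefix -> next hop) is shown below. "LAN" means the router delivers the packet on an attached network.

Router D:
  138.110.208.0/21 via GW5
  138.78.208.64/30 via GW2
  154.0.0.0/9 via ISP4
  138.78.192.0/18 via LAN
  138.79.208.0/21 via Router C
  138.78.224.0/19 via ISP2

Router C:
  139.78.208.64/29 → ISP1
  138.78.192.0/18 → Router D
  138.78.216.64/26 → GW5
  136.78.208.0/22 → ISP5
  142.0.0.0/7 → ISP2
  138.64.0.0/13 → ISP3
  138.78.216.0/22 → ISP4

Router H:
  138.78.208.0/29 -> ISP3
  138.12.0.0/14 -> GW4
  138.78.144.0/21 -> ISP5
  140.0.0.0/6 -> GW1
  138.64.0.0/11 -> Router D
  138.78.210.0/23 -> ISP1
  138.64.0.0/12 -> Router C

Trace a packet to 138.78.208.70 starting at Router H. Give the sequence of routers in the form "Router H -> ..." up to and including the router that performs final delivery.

Router H -> Router C -> Router D

At Router H: longest match for 138.78.208.70 is 138.64.0.0/12 -> Router C
At Router C: longest match for 138.78.208.70 is 138.78.192.0/18 -> Router D
At Router D: longest match for 138.78.208.70 is 138.78.192.0/18 -> LAN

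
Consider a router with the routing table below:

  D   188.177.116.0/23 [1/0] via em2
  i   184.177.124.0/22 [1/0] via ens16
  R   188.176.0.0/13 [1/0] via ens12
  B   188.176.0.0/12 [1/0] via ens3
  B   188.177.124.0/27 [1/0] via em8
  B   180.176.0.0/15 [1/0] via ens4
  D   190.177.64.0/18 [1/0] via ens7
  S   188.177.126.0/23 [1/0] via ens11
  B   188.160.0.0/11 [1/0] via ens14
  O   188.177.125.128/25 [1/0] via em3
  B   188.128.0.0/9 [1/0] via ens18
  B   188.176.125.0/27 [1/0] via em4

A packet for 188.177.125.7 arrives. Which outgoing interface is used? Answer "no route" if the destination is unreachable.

Routes whose prefix contains 188.177.125.7:
  188.128.0.0/9 (188.128.0.0 - 188.255.255.255) -> ens18
  188.160.0.0/11 (188.160.0.0 - 188.191.255.255) -> ens14
  188.176.0.0/12 (188.176.0.0 - 188.191.255.255) -> ens3
  188.176.0.0/13 (188.176.0.0 - 188.183.255.255) -> ens12
More-specific entries that do NOT match:
  188.177.124.0/27 (188.177.124.0 - 188.177.124.31) does not contain 188.177.125.7
  188.176.125.0/27 (188.176.125.0 - 188.176.125.31) does not contain 188.177.125.7
  188.177.125.128/25 (188.177.125.128 - 188.177.125.255) does not contain 188.177.125.7
  188.177.116.0/23 (188.177.116.0 - 188.177.117.255) does not contain 188.177.125.7
  188.177.126.0/23 (188.177.126.0 - 188.177.127.255) does not contain 188.177.125.7
  184.177.124.0/22 (184.177.124.0 - 184.177.127.255) does not contain 188.177.125.7
  190.177.64.0/18 (190.177.64.0 - 190.177.127.255) does not contain 188.177.125.7
  180.176.0.0/15 (180.176.0.0 - 180.177.255.255) does not contain 188.177.125.7
Longest matching prefix is /13 -> interface ens12.

ens12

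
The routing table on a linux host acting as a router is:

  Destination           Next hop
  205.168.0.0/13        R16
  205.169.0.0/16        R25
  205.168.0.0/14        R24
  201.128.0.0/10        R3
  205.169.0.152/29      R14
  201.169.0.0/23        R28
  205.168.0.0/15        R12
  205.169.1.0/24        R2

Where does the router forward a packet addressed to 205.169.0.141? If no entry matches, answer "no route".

R25

Routes whose prefix contains 205.169.0.141:
  205.168.0.0/13 (205.168.0.0 - 205.175.255.255) -> R16
  205.168.0.0/14 (205.168.0.0 - 205.171.255.255) -> R24
  205.168.0.0/15 (205.168.0.0 - 205.169.255.255) -> R12
  205.169.0.0/16 (205.169.0.0 - 205.169.255.255) -> R25
More-specific entries that do NOT match:
  205.169.0.152/29 (205.169.0.152 - 205.169.0.159) does not contain 205.169.0.141
  205.169.1.0/24 (205.169.1.0 - 205.169.1.255) does not contain 205.169.0.141
  201.169.0.0/23 (201.169.0.0 - 201.169.1.255) does not contain 205.169.0.141
Longest matching prefix is /16 -> next hop R25.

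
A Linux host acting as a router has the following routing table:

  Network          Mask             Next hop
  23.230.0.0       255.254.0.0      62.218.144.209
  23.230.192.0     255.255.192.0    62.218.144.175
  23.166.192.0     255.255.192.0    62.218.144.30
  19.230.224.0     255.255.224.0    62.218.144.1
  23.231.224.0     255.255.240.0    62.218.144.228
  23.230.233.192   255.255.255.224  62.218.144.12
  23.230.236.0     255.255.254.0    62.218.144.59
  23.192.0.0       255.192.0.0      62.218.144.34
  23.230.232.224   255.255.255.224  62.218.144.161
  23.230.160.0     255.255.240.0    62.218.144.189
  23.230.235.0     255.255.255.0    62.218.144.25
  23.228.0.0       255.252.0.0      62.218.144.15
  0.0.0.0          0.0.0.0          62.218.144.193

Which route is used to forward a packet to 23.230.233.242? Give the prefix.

23.230.192.0/18

Entries matching 23.230.233.242:
  0.0.0.0/0 (default, matches everything)
  23.192.0.0/10 (23.192.0.0 - 23.255.255.255)
  23.228.0.0/14 (23.228.0.0 - 23.231.255.255)
  23.230.0.0/15 (23.230.0.0 - 23.231.255.255)
  23.230.192.0/18 (23.230.192.0 - 23.230.255.255)
Most specific is 23.230.192.0/18.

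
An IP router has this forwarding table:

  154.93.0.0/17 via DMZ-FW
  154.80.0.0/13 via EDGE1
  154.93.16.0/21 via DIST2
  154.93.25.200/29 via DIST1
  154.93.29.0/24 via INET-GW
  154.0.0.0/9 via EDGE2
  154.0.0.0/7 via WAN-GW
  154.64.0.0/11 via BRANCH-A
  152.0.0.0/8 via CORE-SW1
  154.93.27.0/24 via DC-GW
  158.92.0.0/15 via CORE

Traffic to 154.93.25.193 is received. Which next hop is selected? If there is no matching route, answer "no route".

Routes whose prefix contains 154.93.25.193:
  154.0.0.0/7 (154.0.0.0 - 155.255.255.255) -> WAN-GW
  154.0.0.0/9 (154.0.0.0 - 154.127.255.255) -> EDGE2
  154.64.0.0/11 (154.64.0.0 - 154.95.255.255) -> BRANCH-A
  154.93.0.0/17 (154.93.0.0 - 154.93.127.255) -> DMZ-FW
More-specific entries that do NOT match:
  154.93.25.200/29 (154.93.25.200 - 154.93.25.207) does not contain 154.93.25.193
  154.93.29.0/24 (154.93.29.0 - 154.93.29.255) does not contain 154.93.25.193
  154.93.27.0/24 (154.93.27.0 - 154.93.27.255) does not contain 154.93.25.193
  154.93.16.0/21 (154.93.16.0 - 154.93.23.255) does not contain 154.93.25.193
Longest matching prefix is /17 -> next hop DMZ-FW.

DMZ-FW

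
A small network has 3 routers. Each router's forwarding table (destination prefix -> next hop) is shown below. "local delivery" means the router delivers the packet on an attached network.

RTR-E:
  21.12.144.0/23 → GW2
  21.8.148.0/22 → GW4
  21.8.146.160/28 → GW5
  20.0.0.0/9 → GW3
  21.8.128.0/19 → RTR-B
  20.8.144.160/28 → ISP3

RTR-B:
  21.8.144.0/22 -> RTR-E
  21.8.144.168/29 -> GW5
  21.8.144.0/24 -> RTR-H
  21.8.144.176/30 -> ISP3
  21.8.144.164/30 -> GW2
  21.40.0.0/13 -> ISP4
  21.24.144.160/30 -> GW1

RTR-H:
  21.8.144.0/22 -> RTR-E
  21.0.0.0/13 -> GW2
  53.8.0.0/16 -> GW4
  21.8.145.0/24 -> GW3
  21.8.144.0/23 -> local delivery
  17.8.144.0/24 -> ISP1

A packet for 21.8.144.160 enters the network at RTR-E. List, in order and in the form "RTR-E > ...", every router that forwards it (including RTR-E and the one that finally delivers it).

RTR-E > RTR-B > RTR-H

At RTR-E: longest match for 21.8.144.160 is 21.8.128.0/19 -> RTR-B
At RTR-B: longest match for 21.8.144.160 is 21.8.144.0/24 -> RTR-H
At RTR-H: longest match for 21.8.144.160 is 21.8.144.0/23 -> local delivery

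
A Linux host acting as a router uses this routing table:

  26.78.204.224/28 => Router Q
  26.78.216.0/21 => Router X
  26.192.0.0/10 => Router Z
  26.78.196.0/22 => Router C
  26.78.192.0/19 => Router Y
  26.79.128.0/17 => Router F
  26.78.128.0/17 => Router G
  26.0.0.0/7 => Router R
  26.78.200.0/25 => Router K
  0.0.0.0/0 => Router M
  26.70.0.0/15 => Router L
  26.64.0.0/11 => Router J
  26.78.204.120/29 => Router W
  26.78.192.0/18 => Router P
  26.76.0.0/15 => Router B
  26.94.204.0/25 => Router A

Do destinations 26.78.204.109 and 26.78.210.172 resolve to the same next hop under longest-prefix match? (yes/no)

yes

26.78.204.109: longest match 26.78.192.0/19 -> Router Y
26.78.210.172: longest match 26.78.192.0/19 -> Router Y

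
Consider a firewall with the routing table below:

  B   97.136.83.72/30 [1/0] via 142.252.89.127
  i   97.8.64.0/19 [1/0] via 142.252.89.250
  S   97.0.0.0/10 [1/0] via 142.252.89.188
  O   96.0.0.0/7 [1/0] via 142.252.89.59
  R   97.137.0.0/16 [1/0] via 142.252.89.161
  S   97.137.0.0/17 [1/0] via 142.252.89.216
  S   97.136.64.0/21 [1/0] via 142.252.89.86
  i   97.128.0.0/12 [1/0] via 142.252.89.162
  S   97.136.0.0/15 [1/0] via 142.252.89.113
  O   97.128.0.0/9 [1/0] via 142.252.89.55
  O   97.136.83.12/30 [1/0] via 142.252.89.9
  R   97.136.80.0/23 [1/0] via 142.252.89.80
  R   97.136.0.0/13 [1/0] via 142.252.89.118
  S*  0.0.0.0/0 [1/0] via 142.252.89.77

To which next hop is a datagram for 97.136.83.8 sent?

142.252.89.113

Routes whose prefix contains 97.136.83.8:
  0.0.0.0/0 (default, matches everything) -> 142.252.89.77
  96.0.0.0/7 (96.0.0.0 - 97.255.255.255) -> 142.252.89.59
  97.128.0.0/9 (97.128.0.0 - 97.255.255.255) -> 142.252.89.55
  97.128.0.0/12 (97.128.0.0 - 97.143.255.255) -> 142.252.89.162
  97.136.0.0/13 (97.136.0.0 - 97.143.255.255) -> 142.252.89.118
  97.136.0.0/15 (97.136.0.0 - 97.137.255.255) -> 142.252.89.113
More-specific entries that do NOT match:
  97.136.83.72/30 (97.136.83.72 - 97.136.83.75) does not contain 97.136.83.8
  97.136.83.12/30 (97.136.83.12 - 97.136.83.15) does not contain 97.136.83.8
  97.136.80.0/23 (97.136.80.0 - 97.136.81.255) does not contain 97.136.83.8
  97.136.64.0/21 (97.136.64.0 - 97.136.71.255) does not contain 97.136.83.8
  97.8.64.0/19 (97.8.64.0 - 97.8.95.255) does not contain 97.136.83.8
  97.137.0.0/17 (97.137.0.0 - 97.137.127.255) does not contain 97.136.83.8
  97.137.0.0/16 (97.137.0.0 - 97.137.255.255) does not contain 97.136.83.8
Longest matching prefix is /15 -> next hop 142.252.89.113.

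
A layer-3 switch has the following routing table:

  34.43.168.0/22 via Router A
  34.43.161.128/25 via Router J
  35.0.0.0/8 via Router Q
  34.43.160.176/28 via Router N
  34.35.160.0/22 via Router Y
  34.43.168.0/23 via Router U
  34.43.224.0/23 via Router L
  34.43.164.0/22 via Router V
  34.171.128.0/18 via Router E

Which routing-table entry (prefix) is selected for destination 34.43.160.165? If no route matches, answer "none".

none

34.43.160.165 is outside every listed prefix and there is no default route.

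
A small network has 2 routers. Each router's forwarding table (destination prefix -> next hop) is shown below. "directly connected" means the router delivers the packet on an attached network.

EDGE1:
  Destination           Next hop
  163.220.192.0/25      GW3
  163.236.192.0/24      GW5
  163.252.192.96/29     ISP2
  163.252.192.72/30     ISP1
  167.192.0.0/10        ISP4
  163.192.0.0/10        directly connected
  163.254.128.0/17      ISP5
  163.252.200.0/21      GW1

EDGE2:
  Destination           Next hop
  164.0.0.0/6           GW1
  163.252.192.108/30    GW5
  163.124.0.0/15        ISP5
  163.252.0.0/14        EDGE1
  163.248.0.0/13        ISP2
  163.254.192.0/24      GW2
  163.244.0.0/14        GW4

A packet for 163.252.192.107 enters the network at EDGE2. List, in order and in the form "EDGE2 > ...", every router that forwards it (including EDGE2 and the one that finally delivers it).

At EDGE2: longest match for 163.252.192.107 is 163.252.0.0/14 -> EDGE1
At EDGE1: longest match for 163.252.192.107 is 163.192.0.0/10 -> directly connected

EDGE2 > EDGE1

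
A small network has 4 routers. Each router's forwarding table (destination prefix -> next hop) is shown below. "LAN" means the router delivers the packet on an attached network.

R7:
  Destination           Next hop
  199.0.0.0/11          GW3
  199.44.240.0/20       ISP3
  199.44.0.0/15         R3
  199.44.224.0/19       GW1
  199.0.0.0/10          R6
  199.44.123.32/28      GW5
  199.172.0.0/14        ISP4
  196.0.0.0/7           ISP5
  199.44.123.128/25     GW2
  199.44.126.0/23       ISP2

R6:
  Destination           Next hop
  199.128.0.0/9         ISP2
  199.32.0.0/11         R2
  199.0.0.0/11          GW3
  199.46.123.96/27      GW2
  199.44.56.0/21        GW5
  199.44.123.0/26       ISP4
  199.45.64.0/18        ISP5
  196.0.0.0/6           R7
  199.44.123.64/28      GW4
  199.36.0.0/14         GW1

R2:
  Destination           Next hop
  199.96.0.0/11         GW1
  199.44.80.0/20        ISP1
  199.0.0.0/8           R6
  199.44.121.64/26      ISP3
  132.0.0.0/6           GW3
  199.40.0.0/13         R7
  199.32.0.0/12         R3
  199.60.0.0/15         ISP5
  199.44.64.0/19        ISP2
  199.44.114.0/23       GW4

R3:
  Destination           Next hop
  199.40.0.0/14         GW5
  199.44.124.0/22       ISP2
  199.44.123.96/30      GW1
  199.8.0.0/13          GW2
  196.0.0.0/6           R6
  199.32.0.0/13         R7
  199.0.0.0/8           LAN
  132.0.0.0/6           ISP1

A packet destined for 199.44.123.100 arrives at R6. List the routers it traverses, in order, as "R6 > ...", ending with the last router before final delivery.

R6 > R2 > R7 > R3

At R6: longest match for 199.44.123.100 is 199.32.0.0/11 -> R2
At R2: longest match for 199.44.123.100 is 199.40.0.0/13 -> R7
At R7: longest match for 199.44.123.100 is 199.44.0.0/15 -> R3
At R3: longest match for 199.44.123.100 is 199.0.0.0/8 -> LAN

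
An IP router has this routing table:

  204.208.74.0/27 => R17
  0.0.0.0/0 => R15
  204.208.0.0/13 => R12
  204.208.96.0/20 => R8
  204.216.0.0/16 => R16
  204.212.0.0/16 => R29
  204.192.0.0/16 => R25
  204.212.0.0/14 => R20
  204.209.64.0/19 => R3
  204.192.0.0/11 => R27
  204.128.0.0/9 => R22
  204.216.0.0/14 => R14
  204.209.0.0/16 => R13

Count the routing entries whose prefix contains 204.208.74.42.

Prefixes containing 204.208.74.42:
  0.0.0.0/0 (default, matches everything)
  204.128.0.0/9 (204.128.0.0 - 204.255.255.255)
  204.192.0.0/11 (204.192.0.0 - 204.223.255.255)
  204.208.0.0/13 (204.208.0.0 - 204.215.255.255)
Total matching entries: 4.

4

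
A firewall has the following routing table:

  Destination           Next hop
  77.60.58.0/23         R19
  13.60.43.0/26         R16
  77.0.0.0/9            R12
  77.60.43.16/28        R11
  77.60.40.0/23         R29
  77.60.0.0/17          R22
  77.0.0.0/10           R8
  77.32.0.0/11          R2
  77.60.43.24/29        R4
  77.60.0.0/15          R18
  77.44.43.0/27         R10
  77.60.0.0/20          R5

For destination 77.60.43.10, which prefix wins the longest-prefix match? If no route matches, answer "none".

77.60.0.0/17

Entries matching 77.60.43.10:
  77.0.0.0/9 (77.0.0.0 - 77.127.255.255)
  77.0.0.0/10 (77.0.0.0 - 77.63.255.255)
  77.32.0.0/11 (77.32.0.0 - 77.63.255.255)
  77.60.0.0/15 (77.60.0.0 - 77.61.255.255)
  77.60.0.0/17 (77.60.0.0 - 77.60.127.255)
Most specific is 77.60.0.0/17.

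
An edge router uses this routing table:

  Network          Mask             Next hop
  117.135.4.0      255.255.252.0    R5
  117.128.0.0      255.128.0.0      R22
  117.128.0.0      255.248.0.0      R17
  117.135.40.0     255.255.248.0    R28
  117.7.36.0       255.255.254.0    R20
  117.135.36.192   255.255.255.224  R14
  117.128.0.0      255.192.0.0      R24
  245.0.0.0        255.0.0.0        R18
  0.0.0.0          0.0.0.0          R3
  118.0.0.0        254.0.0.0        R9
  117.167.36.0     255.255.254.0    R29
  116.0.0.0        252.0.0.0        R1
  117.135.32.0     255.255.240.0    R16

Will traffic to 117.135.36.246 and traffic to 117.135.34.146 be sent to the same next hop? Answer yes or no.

117.135.36.246: longest match 117.135.32.0/20 -> R16
117.135.34.146: longest match 117.135.32.0/20 -> R16

yes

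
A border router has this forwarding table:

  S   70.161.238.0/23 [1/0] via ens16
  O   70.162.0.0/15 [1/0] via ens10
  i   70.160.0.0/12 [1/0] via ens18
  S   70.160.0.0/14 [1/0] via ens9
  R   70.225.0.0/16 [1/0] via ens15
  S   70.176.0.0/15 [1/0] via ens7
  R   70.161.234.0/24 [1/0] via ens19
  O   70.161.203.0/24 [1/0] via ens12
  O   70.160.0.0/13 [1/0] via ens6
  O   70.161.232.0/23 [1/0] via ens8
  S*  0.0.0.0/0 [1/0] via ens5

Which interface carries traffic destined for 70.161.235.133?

Routes whose prefix contains 70.161.235.133:
  0.0.0.0/0 (default, matches everything) -> ens5
  70.160.0.0/12 (70.160.0.0 - 70.175.255.255) -> ens18
  70.160.0.0/13 (70.160.0.0 - 70.167.255.255) -> ens6
  70.160.0.0/14 (70.160.0.0 - 70.163.255.255) -> ens9
More-specific entries that do NOT match:
  70.161.234.0/24 (70.161.234.0 - 70.161.234.255) does not contain 70.161.235.133
  70.161.203.0/24 (70.161.203.0 - 70.161.203.255) does not contain 70.161.235.133
  70.161.238.0/23 (70.161.238.0 - 70.161.239.255) does not contain 70.161.235.133
  70.161.232.0/23 (70.161.232.0 - 70.161.233.255) does not contain 70.161.235.133
  70.225.0.0/16 (70.225.0.0 - 70.225.255.255) does not contain 70.161.235.133
  70.162.0.0/15 (70.162.0.0 - 70.163.255.255) does not contain 70.161.235.133
  70.176.0.0/15 (70.176.0.0 - 70.177.255.255) does not contain 70.161.235.133
Longest matching prefix is /14 -> interface ens9.

ens9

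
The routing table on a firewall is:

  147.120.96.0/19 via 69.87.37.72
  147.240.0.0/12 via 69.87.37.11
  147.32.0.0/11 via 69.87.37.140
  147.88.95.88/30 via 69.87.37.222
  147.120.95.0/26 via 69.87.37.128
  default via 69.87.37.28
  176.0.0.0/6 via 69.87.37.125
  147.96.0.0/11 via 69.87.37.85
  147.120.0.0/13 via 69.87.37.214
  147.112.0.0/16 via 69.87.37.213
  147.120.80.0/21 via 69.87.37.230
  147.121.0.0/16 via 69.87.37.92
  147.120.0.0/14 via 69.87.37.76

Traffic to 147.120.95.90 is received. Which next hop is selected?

69.87.37.76

Routes whose prefix contains 147.120.95.90:
  0.0.0.0/0 (default, matches everything) -> 69.87.37.28
  147.96.0.0/11 (147.96.0.0 - 147.127.255.255) -> 69.87.37.85
  147.120.0.0/13 (147.120.0.0 - 147.127.255.255) -> 69.87.37.214
  147.120.0.0/14 (147.120.0.0 - 147.123.255.255) -> 69.87.37.76
More-specific entries that do NOT match:
  147.88.95.88/30 (147.88.95.88 - 147.88.95.91) does not contain 147.120.95.90
  147.120.95.0/26 (147.120.95.0 - 147.120.95.63) does not contain 147.120.95.90
  147.120.80.0/21 (147.120.80.0 - 147.120.87.255) does not contain 147.120.95.90
  147.120.96.0/19 (147.120.96.0 - 147.120.127.255) does not contain 147.120.95.90
  147.112.0.0/16 (147.112.0.0 - 147.112.255.255) does not contain 147.120.95.90
  147.121.0.0/16 (147.121.0.0 - 147.121.255.255) does not contain 147.120.95.90
Longest matching prefix is /14 -> next hop 69.87.37.76.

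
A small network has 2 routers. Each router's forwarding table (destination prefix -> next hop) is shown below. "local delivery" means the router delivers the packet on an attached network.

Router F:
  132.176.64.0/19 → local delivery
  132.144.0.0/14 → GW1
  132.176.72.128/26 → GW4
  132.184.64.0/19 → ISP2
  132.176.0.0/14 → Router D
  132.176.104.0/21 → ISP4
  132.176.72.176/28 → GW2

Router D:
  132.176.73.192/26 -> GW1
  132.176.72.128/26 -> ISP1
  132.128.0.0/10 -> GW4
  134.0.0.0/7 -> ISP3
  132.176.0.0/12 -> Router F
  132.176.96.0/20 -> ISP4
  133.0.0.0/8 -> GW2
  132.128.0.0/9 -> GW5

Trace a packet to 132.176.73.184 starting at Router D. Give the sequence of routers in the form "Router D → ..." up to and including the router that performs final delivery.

Router D → Router F

At Router D: longest match for 132.176.73.184 is 132.176.0.0/12 -> Router F
At Router F: longest match for 132.176.73.184 is 132.176.64.0/19 -> local delivery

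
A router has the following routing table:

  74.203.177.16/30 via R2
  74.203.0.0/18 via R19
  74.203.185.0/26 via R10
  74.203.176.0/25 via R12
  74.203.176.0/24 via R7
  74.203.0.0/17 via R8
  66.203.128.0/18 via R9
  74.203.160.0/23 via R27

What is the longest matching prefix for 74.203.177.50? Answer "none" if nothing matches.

none

74.203.177.50 is outside every listed prefix and there is no default route.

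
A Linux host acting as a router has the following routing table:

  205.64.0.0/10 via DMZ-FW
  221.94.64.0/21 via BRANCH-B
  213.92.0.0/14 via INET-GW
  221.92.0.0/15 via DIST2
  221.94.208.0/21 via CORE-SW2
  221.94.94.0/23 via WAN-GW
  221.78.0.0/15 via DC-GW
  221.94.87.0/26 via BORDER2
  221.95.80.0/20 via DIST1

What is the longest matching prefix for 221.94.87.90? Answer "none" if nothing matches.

221.94.87.90 is outside every listed prefix and there is no default route.

none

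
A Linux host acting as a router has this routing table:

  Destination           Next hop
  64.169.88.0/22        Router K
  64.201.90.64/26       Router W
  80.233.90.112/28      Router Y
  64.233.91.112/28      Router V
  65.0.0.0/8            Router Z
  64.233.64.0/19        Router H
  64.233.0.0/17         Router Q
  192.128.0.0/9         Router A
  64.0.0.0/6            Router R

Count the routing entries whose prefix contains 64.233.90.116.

3

Prefixes containing 64.233.90.116:
  64.0.0.0/6 (64.0.0.0 - 67.255.255.255)
  64.233.0.0/17 (64.233.0.0 - 64.233.127.255)
  64.233.64.0/19 (64.233.64.0 - 64.233.95.255)
Total matching entries: 3.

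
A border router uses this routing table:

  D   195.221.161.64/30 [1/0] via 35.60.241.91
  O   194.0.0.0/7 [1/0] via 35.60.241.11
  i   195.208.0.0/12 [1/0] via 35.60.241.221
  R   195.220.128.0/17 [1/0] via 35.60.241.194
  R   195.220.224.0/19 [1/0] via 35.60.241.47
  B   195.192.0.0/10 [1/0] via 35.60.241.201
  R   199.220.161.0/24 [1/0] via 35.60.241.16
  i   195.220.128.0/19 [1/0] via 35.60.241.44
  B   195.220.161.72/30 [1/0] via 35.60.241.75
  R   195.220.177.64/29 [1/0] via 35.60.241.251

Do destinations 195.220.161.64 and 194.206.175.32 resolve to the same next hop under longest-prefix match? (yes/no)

no

195.220.161.64: longest match 195.220.128.0/17 -> 35.60.241.194
194.206.175.32: longest match 194.0.0.0/7 -> 35.60.241.11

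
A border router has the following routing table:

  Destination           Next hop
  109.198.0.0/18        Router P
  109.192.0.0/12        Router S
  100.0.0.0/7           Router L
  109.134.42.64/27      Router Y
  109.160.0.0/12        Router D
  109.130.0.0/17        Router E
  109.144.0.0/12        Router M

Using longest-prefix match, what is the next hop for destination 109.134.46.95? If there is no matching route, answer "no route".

no route

No entry's prefix contains 109.134.46.95; there is no default route.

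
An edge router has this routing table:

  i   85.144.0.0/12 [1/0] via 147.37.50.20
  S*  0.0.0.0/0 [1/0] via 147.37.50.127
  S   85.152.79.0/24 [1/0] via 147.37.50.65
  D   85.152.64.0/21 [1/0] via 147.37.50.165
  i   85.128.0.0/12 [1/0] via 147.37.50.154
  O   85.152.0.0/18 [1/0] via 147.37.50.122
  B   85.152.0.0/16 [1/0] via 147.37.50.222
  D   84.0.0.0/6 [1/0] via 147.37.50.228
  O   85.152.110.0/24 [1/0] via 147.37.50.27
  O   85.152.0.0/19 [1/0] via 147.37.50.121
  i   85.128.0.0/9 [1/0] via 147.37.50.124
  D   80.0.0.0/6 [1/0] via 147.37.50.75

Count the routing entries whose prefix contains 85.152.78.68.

5

Prefixes containing 85.152.78.68:
  0.0.0.0/0 (default, matches everything)
  84.0.0.0/6 (84.0.0.0 - 87.255.255.255)
  85.128.0.0/9 (85.128.0.0 - 85.255.255.255)
  85.144.0.0/12 (85.144.0.0 - 85.159.255.255)
  85.152.0.0/16 (85.152.0.0 - 85.152.255.255)
Total matching entries: 5.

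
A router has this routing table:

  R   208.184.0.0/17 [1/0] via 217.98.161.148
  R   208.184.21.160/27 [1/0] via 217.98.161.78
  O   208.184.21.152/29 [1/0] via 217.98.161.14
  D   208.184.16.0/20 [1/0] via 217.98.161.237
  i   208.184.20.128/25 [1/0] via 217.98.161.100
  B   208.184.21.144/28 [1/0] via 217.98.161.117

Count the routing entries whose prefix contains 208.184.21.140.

Prefixes containing 208.184.21.140:
  208.184.0.0/17 (208.184.0.0 - 208.184.127.255)
  208.184.16.0/20 (208.184.16.0 - 208.184.31.255)
Total matching entries: 2.

2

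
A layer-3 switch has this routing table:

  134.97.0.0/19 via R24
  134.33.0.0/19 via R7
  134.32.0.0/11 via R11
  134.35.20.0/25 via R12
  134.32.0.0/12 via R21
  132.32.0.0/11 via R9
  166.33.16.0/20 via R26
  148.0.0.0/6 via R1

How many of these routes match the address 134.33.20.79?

3

Prefixes containing 134.33.20.79:
  134.32.0.0/11 (134.32.0.0 - 134.63.255.255)
  134.32.0.0/12 (134.32.0.0 - 134.47.255.255)
  134.33.0.0/19 (134.33.0.0 - 134.33.31.255)
Total matching entries: 3.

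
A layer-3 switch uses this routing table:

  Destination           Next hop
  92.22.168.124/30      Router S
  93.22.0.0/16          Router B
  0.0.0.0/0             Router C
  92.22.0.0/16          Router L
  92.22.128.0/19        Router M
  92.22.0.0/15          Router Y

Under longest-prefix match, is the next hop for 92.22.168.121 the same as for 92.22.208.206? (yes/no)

92.22.168.121: longest match 92.22.0.0/16 -> Router L
92.22.208.206: longest match 92.22.0.0/16 -> Router L

yes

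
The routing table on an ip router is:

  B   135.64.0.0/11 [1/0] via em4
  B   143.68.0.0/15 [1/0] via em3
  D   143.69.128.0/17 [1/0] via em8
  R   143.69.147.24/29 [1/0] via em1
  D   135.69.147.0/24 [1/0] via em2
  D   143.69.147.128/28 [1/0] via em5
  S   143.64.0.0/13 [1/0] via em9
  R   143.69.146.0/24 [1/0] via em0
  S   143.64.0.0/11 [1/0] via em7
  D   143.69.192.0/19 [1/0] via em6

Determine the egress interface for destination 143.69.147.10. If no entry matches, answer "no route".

Routes whose prefix contains 143.69.147.10:
  143.64.0.0/11 (143.64.0.0 - 143.95.255.255) -> em7
  143.64.0.0/13 (143.64.0.0 - 143.71.255.255) -> em9
  143.68.0.0/15 (143.68.0.0 - 143.69.255.255) -> em3
  143.69.128.0/17 (143.69.128.0 - 143.69.255.255) -> em8
More-specific entries that do NOT match:
  143.69.147.24/29 (143.69.147.24 - 143.69.147.31) does not contain 143.69.147.10
  143.69.147.128/28 (143.69.147.128 - 143.69.147.143) does not contain 143.69.147.10
  135.69.147.0/24 (135.69.147.0 - 135.69.147.255) does not contain 143.69.147.10
  143.69.146.0/24 (143.69.146.0 - 143.69.146.255) does not contain 143.69.147.10
  143.69.192.0/19 (143.69.192.0 - 143.69.223.255) does not contain 143.69.147.10
Longest matching prefix is /17 -> interface em8.

em8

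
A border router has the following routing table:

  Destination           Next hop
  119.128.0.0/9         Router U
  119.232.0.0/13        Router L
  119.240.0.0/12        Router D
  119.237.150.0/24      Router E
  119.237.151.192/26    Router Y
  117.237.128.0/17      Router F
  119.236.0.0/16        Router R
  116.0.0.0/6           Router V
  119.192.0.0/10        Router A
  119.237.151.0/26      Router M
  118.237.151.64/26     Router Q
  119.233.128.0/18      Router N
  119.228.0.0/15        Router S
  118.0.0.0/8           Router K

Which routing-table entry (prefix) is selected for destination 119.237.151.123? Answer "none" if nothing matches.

119.232.0.0/13

Entries matching 119.237.151.123:
  116.0.0.0/6 (116.0.0.0 - 119.255.255.255)
  119.128.0.0/9 (119.128.0.0 - 119.255.255.255)
  119.192.0.0/10 (119.192.0.0 - 119.255.255.255)
  119.232.0.0/13 (119.232.0.0 - 119.239.255.255)
Most specific is 119.232.0.0/13.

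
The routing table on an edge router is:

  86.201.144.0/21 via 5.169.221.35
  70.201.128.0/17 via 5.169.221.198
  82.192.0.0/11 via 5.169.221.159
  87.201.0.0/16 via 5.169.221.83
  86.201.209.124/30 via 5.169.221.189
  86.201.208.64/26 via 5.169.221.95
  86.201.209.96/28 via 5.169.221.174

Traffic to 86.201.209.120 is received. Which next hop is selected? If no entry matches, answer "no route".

No entry's prefix contains 86.201.209.120; there is no default route.

no route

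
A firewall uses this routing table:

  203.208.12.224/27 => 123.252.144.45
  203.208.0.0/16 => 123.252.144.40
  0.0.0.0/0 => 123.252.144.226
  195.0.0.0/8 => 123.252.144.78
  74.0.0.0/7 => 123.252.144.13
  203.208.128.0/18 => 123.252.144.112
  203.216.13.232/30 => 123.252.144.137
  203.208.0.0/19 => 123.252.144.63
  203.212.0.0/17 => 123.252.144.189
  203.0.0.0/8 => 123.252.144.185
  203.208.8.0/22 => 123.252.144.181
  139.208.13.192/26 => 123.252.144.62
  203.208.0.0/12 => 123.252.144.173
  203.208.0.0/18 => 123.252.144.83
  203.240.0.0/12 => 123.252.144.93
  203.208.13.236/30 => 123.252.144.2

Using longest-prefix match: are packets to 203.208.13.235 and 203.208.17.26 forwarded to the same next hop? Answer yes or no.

yes

203.208.13.235: longest match 203.208.0.0/19 -> 123.252.144.63
203.208.17.26: longest match 203.208.0.0/19 -> 123.252.144.63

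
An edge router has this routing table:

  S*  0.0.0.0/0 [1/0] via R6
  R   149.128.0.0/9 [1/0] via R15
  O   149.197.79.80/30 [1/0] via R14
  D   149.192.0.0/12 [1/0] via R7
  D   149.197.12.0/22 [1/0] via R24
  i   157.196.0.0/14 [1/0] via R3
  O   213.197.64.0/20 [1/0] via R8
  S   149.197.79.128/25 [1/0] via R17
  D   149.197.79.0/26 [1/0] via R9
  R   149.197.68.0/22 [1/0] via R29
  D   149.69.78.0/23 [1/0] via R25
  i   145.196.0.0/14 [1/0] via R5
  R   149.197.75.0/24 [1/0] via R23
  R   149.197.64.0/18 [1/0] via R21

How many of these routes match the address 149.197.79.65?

4

Prefixes containing 149.197.79.65:
  0.0.0.0/0 (default, matches everything)
  149.128.0.0/9 (149.128.0.0 - 149.255.255.255)
  149.192.0.0/12 (149.192.0.0 - 149.207.255.255)
  149.197.64.0/18 (149.197.64.0 - 149.197.127.255)
Total matching entries: 4.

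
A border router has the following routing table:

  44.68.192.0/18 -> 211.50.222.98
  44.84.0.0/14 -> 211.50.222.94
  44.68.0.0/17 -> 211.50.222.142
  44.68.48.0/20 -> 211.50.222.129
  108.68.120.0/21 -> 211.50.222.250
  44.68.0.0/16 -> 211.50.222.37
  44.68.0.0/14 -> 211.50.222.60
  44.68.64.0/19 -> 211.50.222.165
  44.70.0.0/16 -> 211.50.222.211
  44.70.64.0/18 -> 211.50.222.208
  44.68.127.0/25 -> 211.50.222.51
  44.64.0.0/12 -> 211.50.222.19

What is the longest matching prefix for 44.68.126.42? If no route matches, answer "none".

Entries matching 44.68.126.42:
  44.64.0.0/12 (44.64.0.0 - 44.79.255.255)
  44.68.0.0/14 (44.68.0.0 - 44.71.255.255)
  44.68.0.0/16 (44.68.0.0 - 44.68.255.255)
  44.68.0.0/17 (44.68.0.0 - 44.68.127.255)
Most specific is 44.68.0.0/17.

44.68.0.0/17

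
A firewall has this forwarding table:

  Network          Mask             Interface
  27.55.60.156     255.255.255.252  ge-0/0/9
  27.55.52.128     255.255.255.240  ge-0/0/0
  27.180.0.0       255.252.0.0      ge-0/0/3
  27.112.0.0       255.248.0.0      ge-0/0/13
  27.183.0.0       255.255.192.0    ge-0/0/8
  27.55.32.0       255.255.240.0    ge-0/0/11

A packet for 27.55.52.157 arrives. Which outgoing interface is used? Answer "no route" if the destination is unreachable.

no route

No entry's prefix contains 27.55.52.157; there is no default route.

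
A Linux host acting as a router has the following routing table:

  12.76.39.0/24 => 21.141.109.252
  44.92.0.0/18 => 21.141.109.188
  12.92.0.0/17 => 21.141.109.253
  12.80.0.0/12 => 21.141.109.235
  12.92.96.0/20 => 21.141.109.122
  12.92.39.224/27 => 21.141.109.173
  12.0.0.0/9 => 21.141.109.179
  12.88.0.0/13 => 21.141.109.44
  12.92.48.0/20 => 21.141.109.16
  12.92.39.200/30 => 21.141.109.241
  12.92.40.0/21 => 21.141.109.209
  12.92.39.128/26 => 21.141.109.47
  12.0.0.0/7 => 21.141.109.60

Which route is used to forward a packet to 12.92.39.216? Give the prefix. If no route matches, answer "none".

12.92.0.0/17

Entries matching 12.92.39.216:
  12.0.0.0/7 (12.0.0.0 - 13.255.255.255)
  12.0.0.0/9 (12.0.0.0 - 12.127.255.255)
  12.80.0.0/12 (12.80.0.0 - 12.95.255.255)
  12.88.0.0/13 (12.88.0.0 - 12.95.255.255)
  12.92.0.0/17 (12.92.0.0 - 12.92.127.255)
Most specific is 12.92.0.0/17.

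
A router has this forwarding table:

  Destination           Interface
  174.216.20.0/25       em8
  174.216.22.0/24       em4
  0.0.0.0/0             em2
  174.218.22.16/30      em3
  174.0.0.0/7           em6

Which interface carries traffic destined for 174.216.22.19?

Routes whose prefix contains 174.216.22.19:
  0.0.0.0/0 (default, matches everything) -> em2
  174.0.0.0/7 (174.0.0.0 - 175.255.255.255) -> em6
  174.216.22.0/24 (174.216.22.0 - 174.216.22.255) -> em4
More-specific entries that do NOT match:
  174.218.22.16/30 (174.218.22.16 - 174.218.22.19) does not contain 174.216.22.19
  174.216.20.0/25 (174.216.20.0 - 174.216.20.127) does not contain 174.216.22.19
Longest matching prefix is /24 -> interface em4.

em4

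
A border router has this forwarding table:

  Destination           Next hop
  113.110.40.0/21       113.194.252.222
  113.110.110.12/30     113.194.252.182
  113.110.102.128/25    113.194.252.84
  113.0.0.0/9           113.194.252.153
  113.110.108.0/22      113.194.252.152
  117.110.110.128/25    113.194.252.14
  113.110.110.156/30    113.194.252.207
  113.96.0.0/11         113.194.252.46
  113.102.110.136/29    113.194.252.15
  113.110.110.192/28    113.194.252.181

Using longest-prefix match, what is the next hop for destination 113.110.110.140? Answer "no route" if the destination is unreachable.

Routes whose prefix contains 113.110.110.140:
  113.0.0.0/9 (113.0.0.0 - 113.127.255.255) -> 113.194.252.153
  113.96.0.0/11 (113.96.0.0 - 113.127.255.255) -> 113.194.252.46
  113.110.108.0/22 (113.110.108.0 - 113.110.111.255) -> 113.194.252.152
More-specific entries that do NOT match:
  113.110.110.12/30 (113.110.110.12 - 113.110.110.15) does not contain 113.110.110.140
  113.110.110.156/30 (113.110.110.156 - 113.110.110.159) does not contain 113.110.110.140
  113.102.110.136/29 (113.102.110.136 - 113.102.110.143) does not contain 113.110.110.140
  113.110.110.192/28 (113.110.110.192 - 113.110.110.207) does not contain 113.110.110.140
  113.110.102.128/25 (113.110.102.128 - 113.110.102.255) does not contain 113.110.110.140
  117.110.110.128/25 (117.110.110.128 - 117.110.110.255) does not contain 113.110.110.140
Longest matching prefix is /22 -> next hop 113.194.252.152.

113.194.252.152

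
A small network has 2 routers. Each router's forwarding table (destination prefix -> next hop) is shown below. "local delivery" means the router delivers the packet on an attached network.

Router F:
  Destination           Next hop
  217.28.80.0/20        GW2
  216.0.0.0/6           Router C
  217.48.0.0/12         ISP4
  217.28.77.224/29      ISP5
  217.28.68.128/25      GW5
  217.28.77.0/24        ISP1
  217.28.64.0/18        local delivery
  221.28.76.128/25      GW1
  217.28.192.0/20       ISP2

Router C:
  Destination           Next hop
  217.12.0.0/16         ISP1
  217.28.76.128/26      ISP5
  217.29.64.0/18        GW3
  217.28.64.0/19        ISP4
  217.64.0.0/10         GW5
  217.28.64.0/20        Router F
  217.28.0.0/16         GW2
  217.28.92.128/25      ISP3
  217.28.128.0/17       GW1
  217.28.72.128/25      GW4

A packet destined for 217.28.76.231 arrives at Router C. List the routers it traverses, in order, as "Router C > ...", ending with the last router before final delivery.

Router C > Router F

At Router C: longest match for 217.28.76.231 is 217.28.64.0/20 -> Router F
At Router F: longest match for 217.28.76.231 is 217.28.64.0/18 -> local delivery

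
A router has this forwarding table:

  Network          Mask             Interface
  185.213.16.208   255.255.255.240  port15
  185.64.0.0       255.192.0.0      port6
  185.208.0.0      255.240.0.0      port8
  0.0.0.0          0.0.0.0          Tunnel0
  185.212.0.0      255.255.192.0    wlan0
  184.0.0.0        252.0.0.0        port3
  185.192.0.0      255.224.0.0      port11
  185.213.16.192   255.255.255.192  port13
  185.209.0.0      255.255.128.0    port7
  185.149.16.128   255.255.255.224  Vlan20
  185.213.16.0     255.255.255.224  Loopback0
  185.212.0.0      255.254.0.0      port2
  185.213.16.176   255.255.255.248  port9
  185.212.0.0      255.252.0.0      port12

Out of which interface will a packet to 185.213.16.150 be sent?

Routes whose prefix contains 185.213.16.150:
  0.0.0.0/0 (default, matches everything) -> Tunnel0
  184.0.0.0/6 (184.0.0.0 - 187.255.255.255) -> port3
  185.192.0.0/11 (185.192.0.0 - 185.223.255.255) -> port11
  185.208.0.0/12 (185.208.0.0 - 185.223.255.255) -> port8
  185.212.0.0/14 (185.212.0.0 - 185.215.255.255) -> port12
  185.212.0.0/15 (185.212.0.0 - 185.213.255.255) -> port2
More-specific entries that do NOT match:
  185.213.16.176/29 (185.213.16.176 - 185.213.16.183) does not contain 185.213.16.150
  185.213.16.208/28 (185.213.16.208 - 185.213.16.223) does not contain 185.213.16.150
  185.149.16.128/27 (185.149.16.128 - 185.149.16.159) does not contain 185.213.16.150
  185.213.16.0/27 (185.213.16.0 - 185.213.16.31) does not contain 185.213.16.150
  185.213.16.192/26 (185.213.16.192 - 185.213.16.255) does not contain 185.213.16.150
  185.212.0.0/18 (185.212.0.0 - 185.212.63.255) does not contain 185.213.16.150
  185.209.0.0/17 (185.209.0.0 - 185.209.127.255) does not contain 185.213.16.150
Longest matching prefix is /15 -> interface port2.

port2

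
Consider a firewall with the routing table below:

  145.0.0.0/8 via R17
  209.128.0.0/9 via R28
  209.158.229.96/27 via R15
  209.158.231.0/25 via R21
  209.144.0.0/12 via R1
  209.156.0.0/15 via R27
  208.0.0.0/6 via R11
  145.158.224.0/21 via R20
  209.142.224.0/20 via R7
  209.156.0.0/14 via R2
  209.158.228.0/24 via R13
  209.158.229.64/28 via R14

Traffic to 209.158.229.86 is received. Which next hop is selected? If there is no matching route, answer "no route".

R2

Routes whose prefix contains 209.158.229.86:
  208.0.0.0/6 (208.0.0.0 - 211.255.255.255) -> R11
  209.128.0.0/9 (209.128.0.0 - 209.255.255.255) -> R28
  209.144.0.0/12 (209.144.0.0 - 209.159.255.255) -> R1
  209.156.0.0/14 (209.156.0.0 - 209.159.255.255) -> R2
More-specific entries that do NOT match:
  209.158.229.64/28 (209.158.229.64 - 209.158.229.79) does not contain 209.158.229.86
  209.158.229.96/27 (209.158.229.96 - 209.158.229.127) does not contain 209.158.229.86
  209.158.231.0/25 (209.158.231.0 - 209.158.231.127) does not contain 209.158.229.86
  209.158.228.0/24 (209.158.228.0 - 209.158.228.255) does not contain 209.158.229.86
  145.158.224.0/21 (145.158.224.0 - 145.158.231.255) does not contain 209.158.229.86
  209.142.224.0/20 (209.142.224.0 - 209.142.239.255) does not contain 209.158.229.86
  209.156.0.0/15 (209.156.0.0 - 209.157.255.255) does not contain 209.158.229.86
Longest matching prefix is /14 -> next hop R2.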